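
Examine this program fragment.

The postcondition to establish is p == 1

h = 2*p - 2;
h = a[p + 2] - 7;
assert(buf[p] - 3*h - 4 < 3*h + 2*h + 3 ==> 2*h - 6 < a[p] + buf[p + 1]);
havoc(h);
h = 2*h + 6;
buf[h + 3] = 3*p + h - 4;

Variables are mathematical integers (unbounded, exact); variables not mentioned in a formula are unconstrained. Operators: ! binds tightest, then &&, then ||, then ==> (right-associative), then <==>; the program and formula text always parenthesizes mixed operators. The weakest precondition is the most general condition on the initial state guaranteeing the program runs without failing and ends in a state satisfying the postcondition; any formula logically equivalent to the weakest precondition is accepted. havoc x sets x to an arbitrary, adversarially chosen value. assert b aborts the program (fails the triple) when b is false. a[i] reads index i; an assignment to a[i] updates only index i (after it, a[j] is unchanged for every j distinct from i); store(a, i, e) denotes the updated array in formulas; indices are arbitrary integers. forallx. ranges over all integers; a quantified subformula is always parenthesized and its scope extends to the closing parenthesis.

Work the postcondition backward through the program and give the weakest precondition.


Working backward. After the program, p == 1 must hold.
Before buf[h + 3] := 3*p + h - 4: p == 1
Before h := 2*h + 6: p == 1
Before havoc h: p == 1
Before assert buf[p] - 3*h - 4 < 3*h + 2*h + 3 ==> 2*h - 6 < a[p] + buf[p + 1]: (buf[p] < 8*h + 7 ==> 2*h < a[p] + buf[p + 1] + 6) && p == 1
Before h := a[p + 2] - 7: (buf[p] < 8*a[p + 2] - 49 ==> 2*a[p + 2] < a[p] + buf[p + 1] + 20) && p == 1
Before h := 2*p - 2: (buf[p] < 8*a[p + 2] - 49 ==> 2*a[p + 2] < a[p] + buf[p + 1] + 20) && p == 1
Answer: WP = (buf[p] < 8*a[p + 2] - 49 ==> 2*a[p + 2] < a[p] + buf[p + 1] + 20) && p == 1


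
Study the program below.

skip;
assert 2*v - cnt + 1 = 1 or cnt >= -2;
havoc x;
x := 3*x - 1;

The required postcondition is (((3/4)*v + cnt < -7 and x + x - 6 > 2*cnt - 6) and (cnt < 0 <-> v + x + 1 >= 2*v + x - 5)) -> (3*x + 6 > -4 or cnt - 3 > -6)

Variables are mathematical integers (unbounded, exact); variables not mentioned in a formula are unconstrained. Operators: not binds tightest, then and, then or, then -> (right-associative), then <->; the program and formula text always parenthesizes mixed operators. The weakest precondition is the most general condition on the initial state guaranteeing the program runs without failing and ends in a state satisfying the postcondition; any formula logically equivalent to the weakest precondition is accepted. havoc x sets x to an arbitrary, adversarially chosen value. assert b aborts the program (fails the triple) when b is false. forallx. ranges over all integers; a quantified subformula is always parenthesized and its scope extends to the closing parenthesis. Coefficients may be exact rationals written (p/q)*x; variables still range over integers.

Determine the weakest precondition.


Working backward. After the program, the postcondition (((3/4)*v + cnt < -7 and x + x - 6 > 2*cnt - 6) and (cnt < 0 <-> v + x + 1 >= 2*v + x - 5)) -> (3*x + 6 > -4 or cnt - 3 > -6) must hold; in canonical form it is (cnt + (3/4)*v < -7 and 2*x > 2*cnt and (cnt < 0 <-> v <= 6)) -> (3*x > -10 or cnt > -3).
Before x := 3*x - 1: (cnt + (3/4)*v < -7 and 6*x > 2*cnt + 2 and (cnt < 0 <-> v <= 6)) -> (9*x > -7 or cnt > -3)
Before havoc x: forall x_1. ((cnt + (3/4)*v < -7 and 6*x_1 > 2*cnt + 2 and (cnt < 0 <-> v <= 6)) -> (9*x_1 > -7 or cnt > -3))
Before assert 2*v - cnt + 1 = 1 or cnt >= -2: (2*v = cnt or cnt >= -2) and (forall x_1. ((cnt + (3/4)*v < -7 and 6*x_1 > 2*cnt + 2 and (cnt < 0 <-> v <= 6)) -> (9*x_1 > -7 or cnt > -3)))
Before skip: (2*v = cnt or cnt >= -2) and (forall x_1. ((cnt + (3/4)*v < -7 and 6*x_1 > 2*cnt + 2 and (cnt < 0 <-> v <= 6)) -> (9*x_1 > -7 or cnt > -3)))
Answer: WP = (2*v = cnt or cnt >= -2) and (forall x_1. ((cnt + (3/4)*v < -7 and 6*x_1 > 2*cnt + 2 and (cnt < 0 <-> v <= 6)) -> (9*x_1 > -7 or cnt > -3)))


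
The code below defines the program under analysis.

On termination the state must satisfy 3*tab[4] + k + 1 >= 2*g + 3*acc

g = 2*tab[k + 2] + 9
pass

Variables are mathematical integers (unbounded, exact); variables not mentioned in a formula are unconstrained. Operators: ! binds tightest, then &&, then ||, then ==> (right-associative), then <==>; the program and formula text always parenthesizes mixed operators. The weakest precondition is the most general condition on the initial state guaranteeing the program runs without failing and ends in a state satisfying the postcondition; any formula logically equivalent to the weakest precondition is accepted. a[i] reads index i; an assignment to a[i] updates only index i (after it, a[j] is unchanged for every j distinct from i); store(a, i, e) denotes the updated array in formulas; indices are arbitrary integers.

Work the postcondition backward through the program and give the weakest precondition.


Working backward. After the program, the postcondition 3*tab[4] + k + 1 >= 2*g + 3*acc must hold; in canonical form it is 3*tab[4] + k >= 3*acc + 2*g - 1.
Before skip: 3*tab[4] + k >= 3*acc + 2*g - 1
Before g := 2*tab[k + 2] + 9: 3*tab[4] + k >= 4*tab[k + 2] + 3*acc + 17
Answer: WP = 3*tab[4] + k >= 4*tab[k + 2] + 3*acc + 17


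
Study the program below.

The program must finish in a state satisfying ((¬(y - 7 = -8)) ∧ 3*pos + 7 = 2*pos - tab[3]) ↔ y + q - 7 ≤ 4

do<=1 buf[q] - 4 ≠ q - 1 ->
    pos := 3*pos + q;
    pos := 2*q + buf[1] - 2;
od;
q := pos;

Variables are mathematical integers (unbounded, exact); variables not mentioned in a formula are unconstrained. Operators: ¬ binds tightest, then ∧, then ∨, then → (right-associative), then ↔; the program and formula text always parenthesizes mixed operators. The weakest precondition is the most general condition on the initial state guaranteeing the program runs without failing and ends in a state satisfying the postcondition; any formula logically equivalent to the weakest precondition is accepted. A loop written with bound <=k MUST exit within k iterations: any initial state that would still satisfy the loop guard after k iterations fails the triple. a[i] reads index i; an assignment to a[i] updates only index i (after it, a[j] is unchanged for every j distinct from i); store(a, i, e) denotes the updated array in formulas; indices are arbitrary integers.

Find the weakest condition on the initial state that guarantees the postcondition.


Working backward. After the program, the postcondition ((¬(y - 7 = -8)) ∧ 3*pos + 7 = 2*pos - tab[3]) ↔ y + q - 7 ≤ 4 must hold; in canonical form it is ((¬(y = -1)) ∧ tab[3] + pos = -7) ↔ q + y ≤ 11.
Before q := pos: ((¬(y = -1)) ∧ tab[3] + pos = -7) ↔ pos + y ≤ 11
Before the loop (bound <=1), unroll the exhaustion recursion (WP_0 = exit-now case; WP_j = one more guarded iteration, up to j = 1):
  WP_0: (¬(buf[q] ≠ q + 3)) ∧ (((¬(y = -1)) ∧ tab[3] + pos = -7) ↔ pos + y ≤ 11)
  WP_1: (buf[q] ≠ q + 3 → ((¬(buf[q] ≠ q + 3)) ∧ (((¬(y = -1)) ∧ buf[1] + tab[3] + 2*q = -5) ↔ buf[1] + 2*q + y ≤ 13))) ∧ ((¬(buf[q] ≠ q + 3)) → (((¬(y = -1)) ∧ tab[3] + pos = -7) ↔ pos + y ≤ 11))
So before the loop: (buf[q] ≠ q + 3 → ((¬(buf[q] ≠ q + 3)) ∧ (((¬(y = -1)) ∧ buf[1] + tab[3] + 2*q = -5) ↔ buf[1] + 2*q + y ≤ 13))) ∧ ((¬(buf[q] ≠ q + 3)) → (((¬(y = -1)) ∧ tab[3] + pos = -7) ↔ pos + y ≤ 11))
Answer: WP = (buf[q] ≠ q + 3 → ((¬(buf[q] ≠ q + 3)) ∧ (((¬(y = -1)) ∧ buf[1] + tab[3] + 2*q = -5) ↔ buf[1] + 2*q + y ≤ 13))) ∧ ((¬(buf[q] ≠ q + 3)) → (((¬(y = -1)) ∧ tab[3] + pos = -7) ↔ pos + y ≤ 11))


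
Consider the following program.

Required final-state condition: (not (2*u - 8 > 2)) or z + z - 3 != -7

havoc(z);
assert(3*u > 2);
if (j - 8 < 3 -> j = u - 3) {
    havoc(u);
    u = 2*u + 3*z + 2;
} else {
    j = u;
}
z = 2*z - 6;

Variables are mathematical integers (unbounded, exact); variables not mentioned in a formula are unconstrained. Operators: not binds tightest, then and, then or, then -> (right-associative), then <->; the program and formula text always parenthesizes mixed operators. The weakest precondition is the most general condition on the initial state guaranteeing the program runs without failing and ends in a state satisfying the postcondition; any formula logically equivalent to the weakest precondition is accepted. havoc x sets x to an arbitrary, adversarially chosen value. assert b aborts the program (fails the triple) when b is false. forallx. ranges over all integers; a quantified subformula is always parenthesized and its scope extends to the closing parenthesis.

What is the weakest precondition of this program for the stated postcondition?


Working backward. After the program, the postcondition (not (2*u - 8 > 2)) or z + z - 3 != -7 must hold; in canonical form it is (not (2*u > 10)) or 2*z != -4.
Before z := 2*z - 6: (not (2*u > 10)) or 4*z != 8
Then branch requires forall u_1. ((not (4*u_1 + 6*z > 6)) or 4*z != 8); else branch requires (not (2*u > 10)) or 4*z != 8.
Before the if: ((j < 11 -> j = u - 3) -> (forall u_1. ((not (4*u_1 + 6*z > 6)) or 4*z != 8))) and ((not (j < 11 -> j = u - 3)) -> ((not (2*u > 10)) or 4*z != 8))
Before assert 3*u > 2: 3*u > 2 and ((j < 11 -> j = u - 3) -> (forall u_1. ((not (4*u_1 + 6*z > 6)) or 4*z != 8))) and ((not (j < 11 -> j = u - 3)) -> ((not (2*u > 10)) or 4*z != 8))
Before havoc z: forall z_1. (3*u > 2 and ((j < 11 -> j = u - 3) -> (forall u_1. ((not (4*u_1 + 6*z_1 > 6)) or 4*z_1 != 8))) and ((not (j < 11 -> j = u - 3)) -> ((not (2*u > 10)) or 4*z_1 != 8)))
Answer: WP = forall z_1. (3*u > 2 and ((j < 11 -> j = u - 3) -> (forall u_1. ((not (4*u_1 + 6*z_1 > 6)) or 4*z_1 != 8))) and ((not (j < 11 -> j = u - 3)) -> ((not (2*u > 10)) or 4*z_1 != 8)))


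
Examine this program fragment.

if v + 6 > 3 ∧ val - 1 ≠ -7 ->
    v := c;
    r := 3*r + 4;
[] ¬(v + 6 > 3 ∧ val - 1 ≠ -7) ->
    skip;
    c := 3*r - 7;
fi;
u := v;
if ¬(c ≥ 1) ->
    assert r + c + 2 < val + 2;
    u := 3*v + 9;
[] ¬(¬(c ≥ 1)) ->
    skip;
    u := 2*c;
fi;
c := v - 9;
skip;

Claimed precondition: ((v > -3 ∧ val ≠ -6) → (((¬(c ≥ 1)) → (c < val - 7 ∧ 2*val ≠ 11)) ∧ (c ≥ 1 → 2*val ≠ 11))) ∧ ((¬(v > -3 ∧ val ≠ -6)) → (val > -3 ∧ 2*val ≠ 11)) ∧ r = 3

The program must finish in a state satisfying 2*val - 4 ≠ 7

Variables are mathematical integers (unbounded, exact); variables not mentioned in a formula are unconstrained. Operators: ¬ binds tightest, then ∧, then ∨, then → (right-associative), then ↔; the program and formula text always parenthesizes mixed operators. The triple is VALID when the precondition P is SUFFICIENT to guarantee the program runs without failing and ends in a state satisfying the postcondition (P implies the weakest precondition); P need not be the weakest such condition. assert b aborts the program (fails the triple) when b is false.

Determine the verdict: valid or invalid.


Working backward. After the program, the postcondition 2*val - 4 ≠ 7 must hold; in canonical form it is 2*val ≠ 11.
Before skip: 2*val ≠ 11
Before c := v - 9: 2*val ≠ 11
Then branch requires c + r < val ∧ 2*val ≠ 11; else branch requires 2*val ≠ 11.
Before the if: ((¬(c ≥ 1)) → (c + r < val ∧ 2*val ≠ 11)) ∧ (c ≥ 1 → 2*val ≠ 11)
Before u := v: ((¬(c ≥ 1)) → (c + r < val ∧ 2*val ≠ 11)) ∧ (c ≥ 1 → 2*val ≠ 11)
Then branch requires ((¬(c ≥ 1)) → (c + 3*r < val - 4 ∧ 2*val ≠ 11)) ∧ (c ≥ 1 → 2*val ≠ 11); else branch requires ((¬(3*r ≥ 8)) → (4*r < val + 7 ∧ 2*val ≠ 11)) ∧ (3*r ≥ 8 → 2*val ≠ 11).
Before the if: ((v > -3 ∧ val ≠ -6) → (((¬(c ≥ 1)) → (c + 3*r < val - 4 ∧ 2*val ≠ 11)) ∧ (c ≥ 1 → 2*val ≠ 11))) ∧ ((¬(v > -3 ∧ val ≠ -6)) → (((¬(3*r ≥ 8)) → (4*r < val + 7 ∧ 2*val ≠ 11)) ∧ (3*r ≥ 8 → 2*val ≠ 11)))
The weakest precondition is ((v > -3 ∧ val ≠ -6) → (((¬(c ≥ 1)) → (c + 3*r < val - 4 ∧ 2*val ≠ 11)) ∧ (c ≥ 1 → 2*val ≠ 11))) ∧ ((¬(v > -3 ∧ val ≠ -6)) → (((¬(3*r ≥ 8)) → (4*r < val + 7 ∧ 2*val ≠ 11)) ∧ (3*r ≥ 8 → 2*val ≠ 11))).
Check whether ((v > -3 ∧ val ≠ -6) → (((¬(c ≥ 1)) → (c < val - 7 ∧ 2*val ≠ 11)) ∧ (c ≥ 1 → 2*val ≠ 11))) ∧ ((¬(v > -3 ∧ val ≠ -6)) → (val > -3 ∧ 2*val ≠ 11)) ∧ r = 3 implies it.
Countermodel: at the initial state c = -15, r = 3, v = -2, val = -7, the precondition holds but the weakest precondition fails.
Answer: invalid


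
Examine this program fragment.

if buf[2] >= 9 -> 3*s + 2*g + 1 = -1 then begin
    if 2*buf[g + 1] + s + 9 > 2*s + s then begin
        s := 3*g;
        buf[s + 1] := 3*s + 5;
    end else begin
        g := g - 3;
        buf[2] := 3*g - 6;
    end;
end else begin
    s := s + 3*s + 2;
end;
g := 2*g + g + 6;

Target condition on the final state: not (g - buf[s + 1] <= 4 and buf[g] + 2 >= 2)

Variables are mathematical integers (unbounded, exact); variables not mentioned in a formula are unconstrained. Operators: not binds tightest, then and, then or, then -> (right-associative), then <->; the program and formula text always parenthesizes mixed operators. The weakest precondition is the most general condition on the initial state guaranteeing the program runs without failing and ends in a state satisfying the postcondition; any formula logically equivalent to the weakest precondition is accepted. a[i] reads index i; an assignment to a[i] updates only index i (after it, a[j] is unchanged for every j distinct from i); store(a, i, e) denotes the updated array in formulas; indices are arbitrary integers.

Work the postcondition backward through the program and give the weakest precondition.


Working backward. After the program, the postcondition not (g - buf[s + 1] <= 4 and buf[g] + 2 >= 2) must hold; in canonical form it is not (g <= buf[s + 1] + 4 and buf[g] >= 0).
Before g := 2*g + g + 6: not (3*g <= buf[s + 1] - 2 and buf[3*g + 6] >= 0)
Then branch requires (2*buf[g + 1] > 2*s - 9 -> (not (3*g <= store(buf, 3*g + 1, 9*g + 5)[3*g + 1] - 2 and store(buf, 3*g + 1, 9*g + 5)[3*g + 6] >= 0))) and ((not (2*buf[g + 1] > 2*s - 9)) -> (not (3*g <= store(buf, 2, 3*g - 15)[s + 1] + 7 and store(buf, 2, 3*g - 15)[3*g - 3] >= 0))); else branch requires not (3*g <= buf[4*s + 3] - 2 and buf[3*g + 6] >= 0).
Before the if: ((buf[2] >= 9 -> 2*g + 3*s = -2) -> ((2*buf[g + 1] > 2*s - 9 -> (not (3*g <= store(buf, 3*g + 1, 9*g + 5)[3*g + 1] - 2 and store(buf, 3*g + 1, 9*g + 5)[3*g + 6] >= 0))) and ((not (2*buf[g + 1] > 2*s - 9)) -> (not (3*g <= store(buf, 2, 3*g - 15)[s + 1] + 7 and store(buf, 2, 3*g - 15)[3*g - 3] >= 0))))) and ((not (buf[2] >= 9 -> 2*g + 3*s = -2)) -> (not (3*g <= buf[4*s + 3] - 2 and buf[3*g + 6] >= 0)))
Answer: WP = ((buf[2] >= 9 -> 2*g + 3*s = -2) -> ((2*buf[g + 1] > 2*s - 9 -> (not (3*g <= store(buf, 3*g + 1, 9*g + 5)[3*g + 1] - 2 and store(buf, 3*g + 1, 9*g + 5)[3*g + 6] >= 0))) and ((not (2*buf[g + 1] > 2*s - 9)) -> (not (3*g <= store(buf, 2, 3*g - 15)[s + 1] + 7 and store(buf, 2, 3*g - 15)[3*g - 3] >= 0))))) and ((not (buf[2] >= 9 -> 2*g + 3*s = -2)) -> (not (3*g <= buf[4*s + 3] - 2 and buf[3*g + 6] >= 0)))


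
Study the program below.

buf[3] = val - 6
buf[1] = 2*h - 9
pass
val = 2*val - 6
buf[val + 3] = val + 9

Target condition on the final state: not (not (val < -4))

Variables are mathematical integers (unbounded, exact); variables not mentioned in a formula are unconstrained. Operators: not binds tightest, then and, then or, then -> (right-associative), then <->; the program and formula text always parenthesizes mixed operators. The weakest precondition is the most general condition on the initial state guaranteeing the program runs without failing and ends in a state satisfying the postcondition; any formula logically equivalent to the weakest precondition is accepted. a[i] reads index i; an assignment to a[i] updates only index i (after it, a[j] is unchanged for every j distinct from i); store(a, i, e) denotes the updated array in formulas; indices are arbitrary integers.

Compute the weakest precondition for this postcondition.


Working backward. After the program, the postcondition not (not (val < -4)) must hold; in canonical form it is val < -4.
Before buf[val + 3] := val + 9: val < -4
Before val := 2*val - 6: 2*val < 2
Before skip: 2*val < 2
Before buf[1] := 2*h - 9: 2*val < 2
Before buf[3] := val - 6: 2*val < 2
Answer: WP = 2*val < 2


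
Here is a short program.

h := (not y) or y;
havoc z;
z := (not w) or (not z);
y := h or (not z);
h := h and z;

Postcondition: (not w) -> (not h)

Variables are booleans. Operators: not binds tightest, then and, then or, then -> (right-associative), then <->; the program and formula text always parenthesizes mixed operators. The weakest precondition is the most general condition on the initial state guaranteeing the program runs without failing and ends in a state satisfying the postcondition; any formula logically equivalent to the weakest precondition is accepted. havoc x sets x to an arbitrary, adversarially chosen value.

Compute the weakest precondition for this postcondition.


Working backward. After the program, (not w) -> (not h) must hold.
Before h := h and z: (not w) -> (not (h and z))
Before y := h or (not z): (not w) -> (not (h and z))
Before z := (not w) or (not z): (not w) -> (not (h and ((not w) or (not z))))
Before havoc z: ((not w) -> (not (h and (not w)))) and ((not w) -> (not h))
Before h := (not y) or y: ((not w) -> w) and w
Answer: WP = ((not w) -> w) and w


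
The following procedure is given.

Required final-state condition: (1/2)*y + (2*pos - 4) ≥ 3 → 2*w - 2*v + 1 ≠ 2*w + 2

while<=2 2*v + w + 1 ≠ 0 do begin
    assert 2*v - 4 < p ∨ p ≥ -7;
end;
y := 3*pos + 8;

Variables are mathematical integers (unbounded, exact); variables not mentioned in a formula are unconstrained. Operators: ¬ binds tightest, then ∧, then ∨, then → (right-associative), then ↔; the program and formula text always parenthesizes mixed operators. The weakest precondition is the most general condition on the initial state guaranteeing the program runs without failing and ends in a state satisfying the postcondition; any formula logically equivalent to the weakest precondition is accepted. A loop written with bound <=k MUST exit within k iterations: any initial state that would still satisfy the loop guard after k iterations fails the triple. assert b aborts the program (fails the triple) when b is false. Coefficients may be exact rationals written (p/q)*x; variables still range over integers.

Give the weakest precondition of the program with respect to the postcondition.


Working backward. After the program, the postcondition (1/2)*y + (2*pos - 4) ≥ 3 → 2*w - 2*v + 1 ≠ 2*w + 2 must hold; in canonical form it is 2*pos + (1/2)*y ≥ 7 → 2*v ≠ -1.
Before y := 3*pos + 8: (7/2)*pos ≥ 3 → 2*v ≠ -1
Before the loop (bound <=2), unroll the exhaustion recursion (WP_0 = exit-now case; WP_j = one more guarded iteration, up to j = 2):
  WP_0: (¬(2*v + w ≠ -1)) ∧ ((7/2)*pos ≥ 3 → 2*v ≠ -1)
  WP_1: (2*v + w ≠ -1 → ((2*v < p + 4 ∨ p ≥ -7) ∧ (¬(2*v + w ≠ -1)) ∧ ((7/2)*pos ≥ 3 → 2*v ≠ -1))) ∧ ((¬(2*v + w ≠ -1)) → ((7/2)*pos ≥ 3 → 2*v ≠ -1))
  WP_2: (2*v + w ≠ -1 → ((2*v < p + 4 ∨ p ≥ -7) ∧ (2*v + w ≠ -1 → ((2*v < p + 4 ∨ p ≥ -7) ∧ (¬(2*v + w ≠ -1)) ∧ ((7/2)*pos ≥ 3 → 2*v ≠ -1))) ∧ ((¬(2*v + w ≠ -1)) → ((7/2)*pos ≥ 3 → 2*v ≠ -1)))) ∧ ((¬(2*v + w ≠ -1)) → ((7/2)*pos ≥ 3 → 2*v ≠ -1))
So before the loop: (2*v + w ≠ -1 → ((2*v < p + 4 ∨ p ≥ -7) ∧ (2*v + w ≠ -1 → ((2*v < p + 4 ∨ p ≥ -7) ∧ (¬(2*v + w ≠ -1)) ∧ ((7/2)*pos ≥ 3 → 2*v ≠ -1))) ∧ ((¬(2*v + w ≠ -1)) → ((7/2)*pos ≥ 3 → 2*v ≠ -1)))) ∧ ((¬(2*v + w ≠ -1)) → ((7/2)*pos ≥ 3 → 2*v ≠ -1))
Answer: WP = (2*v + w ≠ -1 → ((2*v < p + 4 ∨ p ≥ -7) ∧ (2*v + w ≠ -1 → ((2*v < p + 4 ∨ p ≥ -7) ∧ (¬(2*v + w ≠ -1)) ∧ ((7/2)*pos ≥ 3 → 2*v ≠ -1))) ∧ ((¬(2*v + w ≠ -1)) → ((7/2)*pos ≥ 3 → 2*v ≠ -1)))) ∧ ((¬(2*v + w ≠ -1)) → ((7/2)*pos ≥ 3 → 2*v ≠ -1))


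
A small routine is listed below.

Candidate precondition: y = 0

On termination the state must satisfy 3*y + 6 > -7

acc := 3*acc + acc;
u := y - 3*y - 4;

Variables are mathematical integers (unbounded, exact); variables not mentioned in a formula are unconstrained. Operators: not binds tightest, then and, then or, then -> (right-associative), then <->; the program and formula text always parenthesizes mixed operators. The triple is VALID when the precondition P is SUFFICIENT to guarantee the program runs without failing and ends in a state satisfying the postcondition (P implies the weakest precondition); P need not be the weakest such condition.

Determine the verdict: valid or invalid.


Working backward. After the program, the postcondition 3*y + 6 > -7 must hold; in canonical form it is 3*y > -13.
Before u := y - 3*y - 4: 3*y > -13
Before acc := 3*acc + acc: 3*y > -13
The weakest precondition is 3*y > -13.
Check whether y = 0 implies it.
Every state satisfying the precondition satisfies the weakest precondition: the implication holds.
Answer: valid


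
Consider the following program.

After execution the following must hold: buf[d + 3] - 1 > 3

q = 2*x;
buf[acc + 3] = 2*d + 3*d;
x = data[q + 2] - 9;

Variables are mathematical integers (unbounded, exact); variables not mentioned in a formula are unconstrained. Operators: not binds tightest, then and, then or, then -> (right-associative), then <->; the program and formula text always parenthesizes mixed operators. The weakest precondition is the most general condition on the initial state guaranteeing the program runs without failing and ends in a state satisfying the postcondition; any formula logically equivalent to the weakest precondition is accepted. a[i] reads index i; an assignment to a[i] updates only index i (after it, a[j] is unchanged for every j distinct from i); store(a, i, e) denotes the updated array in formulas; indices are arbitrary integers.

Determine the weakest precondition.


Working backward. After the program, the postcondition buf[d + 3] - 1 > 3 must hold; in canonical form it is buf[d + 3] > 4.
Before x := data[q + 2] - 9: buf[d + 3] > 4
Before buf[acc + 3] := 2*d + 3*d: store(buf, acc + 3, 5*d)[d + 3] > 4
Before q := 2*x: store(buf, acc + 3, 5*d)[d + 3] > 4
Answer: WP = store(buf, acc + 3, 5*d)[d + 3] > 4


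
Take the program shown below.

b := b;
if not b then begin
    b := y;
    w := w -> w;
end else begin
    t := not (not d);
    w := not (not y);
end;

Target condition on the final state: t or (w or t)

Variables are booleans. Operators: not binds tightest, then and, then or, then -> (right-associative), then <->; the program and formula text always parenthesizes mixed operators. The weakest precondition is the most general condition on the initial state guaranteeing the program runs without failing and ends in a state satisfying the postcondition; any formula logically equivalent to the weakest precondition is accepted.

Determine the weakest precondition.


Working backward. After the program, the postcondition t or (w or t) must hold; in canonical form it is t or w.
Then branch requires true; else branch requires d or y.
Before the if: b -> (d or y)
Before b := b: b -> (d or y)
Answer: WP = b -> (d or y)


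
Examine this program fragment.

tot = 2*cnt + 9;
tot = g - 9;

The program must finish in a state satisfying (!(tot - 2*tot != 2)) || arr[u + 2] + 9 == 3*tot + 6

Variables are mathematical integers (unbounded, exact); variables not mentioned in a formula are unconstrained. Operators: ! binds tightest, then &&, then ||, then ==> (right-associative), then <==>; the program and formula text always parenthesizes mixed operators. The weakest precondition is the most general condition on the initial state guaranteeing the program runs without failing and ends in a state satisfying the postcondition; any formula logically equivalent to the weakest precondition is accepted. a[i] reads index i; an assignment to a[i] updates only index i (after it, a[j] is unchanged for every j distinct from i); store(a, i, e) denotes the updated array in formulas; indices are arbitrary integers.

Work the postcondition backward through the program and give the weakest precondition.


Working backward. After the program, the postcondition (!(tot - 2*tot != 2)) || arr[u + 2] + 9 == 3*tot + 6 must hold; in canonical form it is (!(tot != -2)) || arr[u + 2] == 3*tot - 3.
Before tot := g - 9: (!(g != 7)) || arr[u + 2] == 3*g - 30
Before tot := 2*cnt + 9: (!(g != 7)) || arr[u + 2] == 3*g - 30
Answer: WP = (!(g != 7)) || arr[u + 2] == 3*g - 30


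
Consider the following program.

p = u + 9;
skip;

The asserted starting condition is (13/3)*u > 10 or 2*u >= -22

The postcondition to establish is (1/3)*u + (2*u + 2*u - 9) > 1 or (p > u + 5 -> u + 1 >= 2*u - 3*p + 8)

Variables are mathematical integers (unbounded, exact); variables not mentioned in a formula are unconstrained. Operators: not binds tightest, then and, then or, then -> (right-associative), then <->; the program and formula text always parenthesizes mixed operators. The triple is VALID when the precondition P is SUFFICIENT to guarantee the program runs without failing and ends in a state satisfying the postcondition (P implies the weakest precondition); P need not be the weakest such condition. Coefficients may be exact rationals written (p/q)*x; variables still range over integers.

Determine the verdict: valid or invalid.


Working backward. After the program, the postcondition (1/3)*u + (2*u + 2*u - 9) > 1 or (p > u + 5 -> u + 1 >= 2*u - 3*p + 8) must hold; in canonical form it is (13/3)*u > 10 or (p > u + 5 -> 3*p >= u + 7).
Before skip: (13/3)*u > 10 or (p > u + 5 -> 3*p >= u + 7)
Before p := u + 9: (13/3)*u > 10 or 2*u >= -20
The weakest precondition is (13/3)*u > 10 or 2*u >= -20.
Check whether (13/3)*u > 10 or 2*u >= -22 implies it.
Countermodel: at the initial state u = -11, the precondition holds but the weakest precondition fails.
Answer: invalid


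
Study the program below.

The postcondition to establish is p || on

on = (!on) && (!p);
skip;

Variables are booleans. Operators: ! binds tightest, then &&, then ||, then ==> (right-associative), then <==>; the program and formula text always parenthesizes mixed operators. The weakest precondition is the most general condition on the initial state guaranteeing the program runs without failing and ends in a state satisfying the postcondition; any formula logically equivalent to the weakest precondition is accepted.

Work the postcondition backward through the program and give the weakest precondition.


Working backward. After the program, p || on must hold.
Before skip: p || on
Before on := (!on) && (!p): p || ((!on) && (!p))
Answer: WP = p || ((!on) && (!p))


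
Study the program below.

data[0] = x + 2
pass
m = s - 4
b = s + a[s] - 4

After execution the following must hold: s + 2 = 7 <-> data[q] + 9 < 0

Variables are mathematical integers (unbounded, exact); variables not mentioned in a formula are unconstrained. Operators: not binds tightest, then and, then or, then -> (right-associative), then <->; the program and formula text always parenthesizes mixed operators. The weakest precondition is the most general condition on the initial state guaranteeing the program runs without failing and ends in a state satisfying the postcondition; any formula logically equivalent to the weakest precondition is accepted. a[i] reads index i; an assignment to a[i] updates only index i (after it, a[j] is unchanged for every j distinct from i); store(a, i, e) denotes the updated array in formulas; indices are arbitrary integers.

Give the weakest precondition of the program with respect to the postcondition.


Working backward. After the program, the postcondition s + 2 = 7 <-> data[q] + 9 < 0 must hold; in canonical form it is s = 5 <-> data[q] < -9.
Before b := s + a[s] - 4: s = 5 <-> data[q] < -9
Before m := s - 4: s = 5 <-> data[q] < -9
Before skip: s = 5 <-> data[q] < -9
Before data[0] := x + 2: s = 5 <-> store(data, 0, x + 2)[q] < -9
Answer: WP = s = 5 <-> store(data, 0, x + 2)[q] < -9


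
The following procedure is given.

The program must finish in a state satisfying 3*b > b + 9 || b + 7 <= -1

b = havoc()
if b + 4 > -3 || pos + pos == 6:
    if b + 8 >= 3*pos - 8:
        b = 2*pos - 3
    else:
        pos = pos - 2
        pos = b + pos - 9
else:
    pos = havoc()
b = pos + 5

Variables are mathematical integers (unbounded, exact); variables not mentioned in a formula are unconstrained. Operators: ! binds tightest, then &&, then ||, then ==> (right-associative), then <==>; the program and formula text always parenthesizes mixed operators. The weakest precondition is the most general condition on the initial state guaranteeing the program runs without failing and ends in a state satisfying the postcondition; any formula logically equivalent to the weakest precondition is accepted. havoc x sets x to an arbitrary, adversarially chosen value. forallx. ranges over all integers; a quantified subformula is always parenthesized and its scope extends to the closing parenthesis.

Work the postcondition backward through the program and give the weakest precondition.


Working backward. After the program, the postcondition 3*b > b + 9 || b + 7 <= -1 must hold; in canonical form it is 2*b > 9 || b <= -8.
Before b := pos + 5: 2*pos > -1 || pos <= -13
Then branch requires (b >= 3*pos - 16 ==> (2*pos > -1 || pos <= -13)) && ((!(b >= 3*pos - 16)) ==> (2*b + 2*pos > 21 || b + pos <= -2)); else branch requires forall pos_1. (2*pos_1 > -1 || pos_1 <= -13).
Before the if: ((b > -7 || 2*pos == 6) ==> ((b >= 3*pos - 16 ==> (2*pos > -1 || pos <= -13)) && ((!(b >= 3*pos - 16)) ==> (2*b + 2*pos > 21 || b + pos <= -2)))) && ((!(b > -7 || 2*pos == 6)) ==> (forall pos_1. (2*pos_1 > -1 || pos_1 <= -13)))
Before havoc b: forall b_1. (((b_1 > -7 || 2*pos == 6) ==> ((b_1 >= 3*pos - 16 ==> (2*pos > -1 || pos <= -13)) && ((!(b_1 >= 3*pos - 16)) ==> (2*b_1 + 2*pos > 21 || b_1 + pos <= -2)))) && ((!(b_1 > -7 || 2*pos == 6)) ==> (forall pos_1. (2*pos_1 > -1 || pos_1 <= -13))))
Answer: WP = forall b_1. (((b_1 > -7 || 2*pos == 6) ==> ((b_1 >= 3*pos - 16 ==> (2*pos > -1 || pos <= -13)) && ((!(b_1 >= 3*pos - 16)) ==> (2*b_1 + 2*pos > 21 || b_1 + pos <= -2)))) && ((!(b_1 > -7 || 2*pos == 6)) ==> (forall pos_1. (2*pos_1 > -1 || pos_1 <= -13))))


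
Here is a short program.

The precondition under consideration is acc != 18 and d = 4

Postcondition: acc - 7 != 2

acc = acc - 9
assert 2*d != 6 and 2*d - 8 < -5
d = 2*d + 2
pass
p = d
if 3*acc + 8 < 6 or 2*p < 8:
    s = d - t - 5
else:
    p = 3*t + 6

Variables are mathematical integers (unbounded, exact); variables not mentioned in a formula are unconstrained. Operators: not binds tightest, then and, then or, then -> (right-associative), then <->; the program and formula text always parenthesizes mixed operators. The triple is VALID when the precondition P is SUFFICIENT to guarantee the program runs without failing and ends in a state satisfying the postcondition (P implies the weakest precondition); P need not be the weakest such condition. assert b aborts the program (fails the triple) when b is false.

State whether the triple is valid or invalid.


Working backward. After the program, the postcondition acc - 7 != 2 must hold; in canonical form it is acc != 9.
Then branch requires acc != 9; else branch requires acc != 9.
Before the if: ((3*acc < -2 or 2*p < 8) -> acc != 9) and ((not (3*acc < -2 or 2*p < 8)) -> acc != 9)
Before p := d: ((3*acc < -2 or 2*d < 8) -> acc != 9) and ((not (3*acc < -2 or 2*d < 8)) -> acc != 9)
Before skip: ((3*acc < -2 or 2*d < 8) -> acc != 9) and ((not (3*acc < -2 or 2*d < 8)) -> acc != 9)
Before d := 2*d + 2: ((3*acc < -2 or 4*d < 4) -> acc != 9) and ((not (3*acc < -2 or 4*d < 4)) -> acc != 9)
Before assert 2*d != 6 and 2*d - 8 < -5: 2*d != 6 and 2*d < 3 and ((3*acc < -2 or 4*d < 4) -> acc != 9) and ((not (3*acc < -2 or 4*d < 4)) -> acc != 9)
Before acc := acc - 9: 2*d != 6 and 2*d < 3 and ((3*acc < 25 or 4*d < 4) -> acc != 18) and ((not (3*acc < 25 or 4*d < 4)) -> acc != 18)
The weakest precondition is 2*d != 6 and 2*d < 3 and ((3*acc < 25 or 4*d < 4) -> acc != 18) and ((not (3*acc < 25 or 4*d < 4)) -> acc != 18).
Check whether acc != 18 and d = 4 implies it.
Countermodel: at the initial state acc = 19, d = 4, the precondition holds but the weakest precondition fails.
Answer: invalid


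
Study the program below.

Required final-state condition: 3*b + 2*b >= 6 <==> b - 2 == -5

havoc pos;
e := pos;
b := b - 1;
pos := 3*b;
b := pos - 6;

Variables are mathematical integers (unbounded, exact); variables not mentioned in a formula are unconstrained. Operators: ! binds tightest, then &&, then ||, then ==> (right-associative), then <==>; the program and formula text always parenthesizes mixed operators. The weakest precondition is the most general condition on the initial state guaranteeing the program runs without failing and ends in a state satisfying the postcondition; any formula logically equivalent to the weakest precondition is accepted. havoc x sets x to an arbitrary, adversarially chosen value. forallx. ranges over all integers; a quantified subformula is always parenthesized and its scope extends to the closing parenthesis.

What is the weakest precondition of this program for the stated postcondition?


Working backward. After the program, the postcondition 3*b + 2*b >= 6 <==> b - 2 == -5 must hold; in canonical form it is 5*b >= 6 <==> b == -3.
Before b := pos - 6: 5*pos >= 36 <==> pos == 3
Before pos := 3*b: 15*b >= 36 <==> 3*b == 3
Before b := b - 1: 15*b >= 51 <==> 3*b == 6
Before e := pos: 15*b >= 51 <==> 3*b == 6
Before havoc pos: 15*b >= 51 <==> 3*b == 6
Answer: WP = 15*b >= 51 <==> 3*b == 6


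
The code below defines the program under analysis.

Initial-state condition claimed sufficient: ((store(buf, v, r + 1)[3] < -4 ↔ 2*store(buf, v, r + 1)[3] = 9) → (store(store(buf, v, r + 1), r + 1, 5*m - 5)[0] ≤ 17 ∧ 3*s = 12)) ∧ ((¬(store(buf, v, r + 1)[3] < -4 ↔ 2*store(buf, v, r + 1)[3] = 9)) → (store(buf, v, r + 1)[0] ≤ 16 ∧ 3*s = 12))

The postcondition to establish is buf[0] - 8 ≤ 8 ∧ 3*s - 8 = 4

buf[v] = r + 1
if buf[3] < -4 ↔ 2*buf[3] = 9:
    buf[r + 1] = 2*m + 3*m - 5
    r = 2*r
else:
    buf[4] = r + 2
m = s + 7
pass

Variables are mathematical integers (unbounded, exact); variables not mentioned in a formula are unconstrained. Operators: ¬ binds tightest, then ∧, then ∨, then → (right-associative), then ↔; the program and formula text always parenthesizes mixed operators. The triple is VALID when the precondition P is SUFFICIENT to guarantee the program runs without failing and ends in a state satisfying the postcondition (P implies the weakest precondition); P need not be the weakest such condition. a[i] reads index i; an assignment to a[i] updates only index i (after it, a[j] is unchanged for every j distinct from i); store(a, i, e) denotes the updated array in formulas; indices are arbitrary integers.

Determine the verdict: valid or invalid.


Working backward. After the program, the postcondition buf[0] - 8 ≤ 8 ∧ 3*s - 8 = 4 must hold; in canonical form it is buf[0] ≤ 16 ∧ 3*s = 12.
Before skip: buf[0] ≤ 16 ∧ 3*s = 12
Before m := s + 7: buf[0] ≤ 16 ∧ 3*s = 12
Then branch requires store(buf, r + 1, 5*m - 5)[0] ≤ 16 ∧ 3*s = 12; else branch requires buf[0] ≤ 16 ∧ 3*s = 12.
Before the if: ((buf[3] < -4 ↔ 2*buf[3] = 9) → (store(buf, r + 1, 5*m - 5)[0] ≤ 16 ∧ 3*s = 12)) ∧ ((¬(buf[3] < -4 ↔ 2*buf[3] = 9)) → (buf[0] ≤ 16 ∧ 3*s = 12))
Before buf[v] := r + 1: ((store(buf, v, r + 1)[3] < -4 ↔ 2*store(buf, v, r + 1)[3] = 9) → (store(store(buf, v, r + 1), r + 1, 5*m - 5)[0] ≤ 16 ∧ 3*s = 12)) ∧ ((¬(store(buf, v, r + 1)[3] < -4 ↔ 2*store(buf, v, r + 1)[3] = 9)) → (store(buf, v, r + 1)[0] ≤ 16 ∧ 3*s = 12))
The weakest precondition is ((store(buf, v, r + 1)[3] < -4 ↔ 2*store(buf, v, r + 1)[3] = 9) → (store(store(buf, v, r + 1), r + 1, 5*m - 5)[0] ≤ 16 ∧ 3*s = 12)) ∧ ((¬(store(buf, v, r + 1)[3] < -4 ↔ 2*store(buf, v, r + 1)[3] = 9)) → (store(buf, v, r + 1)[0] ≤ 16 ∧ 3*s = 12)).
Check whether ((store(buf, v, r + 1)[3] < -4 ↔ 2*store(buf, v, r + 1)[3] = 9) → (store(store(buf, v, r + 1), r + 1, 5*m - 5)[0] ≤ 17 ∧ 3*s = 12)) ∧ ((¬(store(buf, v, r + 1)[3] < -4 ↔ 2*store(buf, v, r + 1)[3] = 9)) → (store(buf, v, r + 1)[0] ≤ 16 ∧ 3*s = 12)) implies it.
Countermodel: at the initial state buf = {[0] = 17, [3] = -4, [5] = 2, [6] = 2, elsewhere 2}, m = 4, r = 5, s = 4, v = 5, the precondition holds but the weakest precondition fails.
Answer: invalid


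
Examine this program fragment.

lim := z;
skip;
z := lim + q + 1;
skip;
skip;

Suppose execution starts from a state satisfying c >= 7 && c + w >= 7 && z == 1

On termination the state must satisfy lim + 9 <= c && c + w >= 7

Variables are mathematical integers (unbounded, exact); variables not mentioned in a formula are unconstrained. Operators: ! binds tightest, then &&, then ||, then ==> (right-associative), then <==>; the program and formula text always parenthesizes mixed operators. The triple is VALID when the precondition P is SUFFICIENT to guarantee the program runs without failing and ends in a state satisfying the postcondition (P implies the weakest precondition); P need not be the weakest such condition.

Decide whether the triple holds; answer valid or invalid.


Working backward. After the program, the postcondition lim + 9 <= c && c + w >= 7 must hold; in canonical form it is lim <= c - 9 && c + w >= 7.
Before skip: lim <= c - 9 && c + w >= 7
Before skip: lim <= c - 9 && c + w >= 7
Before z := lim + q + 1: lim <= c - 9 && c + w >= 7
Before skip: lim <= c - 9 && c + w >= 7
Before lim := z: z <= c - 9 && c + w >= 7
The weakest precondition is z <= c - 9 && c + w >= 7.
Check whether c >= 7 && c + w >= 7 && z == 1 implies it.
Countermodel: at the initial state c = 7, w = 0, z = 1, the precondition holds but the weakest precondition fails.
Answer: invalid


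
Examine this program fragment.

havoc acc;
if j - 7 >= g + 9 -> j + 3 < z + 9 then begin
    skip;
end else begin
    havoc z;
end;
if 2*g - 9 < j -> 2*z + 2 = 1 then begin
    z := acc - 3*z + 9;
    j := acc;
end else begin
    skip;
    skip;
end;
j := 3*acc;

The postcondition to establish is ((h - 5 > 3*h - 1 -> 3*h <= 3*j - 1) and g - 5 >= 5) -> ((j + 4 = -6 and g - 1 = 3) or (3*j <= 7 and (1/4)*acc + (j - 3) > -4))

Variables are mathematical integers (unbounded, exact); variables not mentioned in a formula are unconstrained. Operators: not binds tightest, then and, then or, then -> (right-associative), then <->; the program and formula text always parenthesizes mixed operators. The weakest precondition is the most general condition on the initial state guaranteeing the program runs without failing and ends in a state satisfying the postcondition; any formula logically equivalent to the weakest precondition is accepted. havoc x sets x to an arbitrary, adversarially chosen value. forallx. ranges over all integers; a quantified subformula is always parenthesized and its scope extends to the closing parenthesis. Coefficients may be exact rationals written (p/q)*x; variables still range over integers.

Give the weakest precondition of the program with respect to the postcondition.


Working backward. After the program, the postcondition ((h - 5 > 3*h - 1 -> 3*h <= 3*j - 1) and g - 5 >= 5) -> ((j + 4 = -6 and g - 1 = 3) or (3*j <= 7 and (1/4)*acc + (j - 3) > -4)) must hold; in canonical form it is ((2*h < -4 -> 3*h <= 3*j - 1) and g >= 10) -> ((j = -10 and g = 4) or (3*j <= 7 and (1/4)*acc + j > -1)).
Before j := 3*acc: ((2*h < -4 -> 3*h <= 9*acc - 1) and g >= 10) -> ((3*acc = -10 and g = 4) or (9*acc <= 7 and (13/4)*acc > -1))
Then branch requires ((2*h < -4 -> 3*h <= 9*acc - 1) and g >= 10) -> ((3*acc = -10 and g = 4) or (9*acc <= 7 and (13/4)*acc > -1)); else branch requires ((2*h < -4 -> 3*h <= 9*acc - 1) and g >= 10) -> ((3*acc = -10 and g = 4) or (9*acc <= 7 and (13/4)*acc > -1)).
Before the if: ((2*g < j + 9 -> 2*z = -1) -> (((2*h < -4 -> 3*h <= 9*acc - 1) and g >= 10) -> ((3*acc = -10 and g = 4) or (9*acc <= 7 and (13/4)*acc > -1)))) and ((not (2*g < j + 9 -> 2*z = -1)) -> (((2*h < -4 -> 3*h <= 9*acc - 1) and g >= 10) -> ((3*acc = -10 and g = 4) or (9*acc <= 7 and (13/4)*acc > -1))))
Then branch requires ((2*g < j + 9 -> 2*z = -1) -> (((2*h < -4 -> 3*h <= 9*acc - 1) and g >= 10) -> ((3*acc = -10 and g = 4) or (9*acc <= 7 and (13/4)*acc > -1)))) and ((not (2*g < j + 9 -> 2*z = -1)) -> (((2*h < -4 -> 3*h <= 9*acc - 1) and g >= 10) -> ((3*acc = -10 and g = 4) or (9*acc <= 7 and (13/4)*acc > -1)))); else branch requires forall z_1. (((2*g < j + 9 -> 2*z_1 = -1) -> (((2*h < -4 -> 3*h <= 9*acc - 1) and g >= 10) -> ((3*acc = -10 and g = 4) or (9*acc <= 7 and (13/4)*acc > -1)))) and ((not (2*g < j + 9 -> 2*z_1 = -1)) -> (((2*h < -4 -> 3*h <= 9*acc - 1) and g >= 10) -> ((3*acc = -10 and g = 4) or (9*acc <= 7 and (13/4)*acc > -1))))).
Before the if: ((j >= g + 16 -> j < z + 6) -> (((2*g < j + 9 -> 2*z = -1) -> (((2*h < -4 -> 3*h <= 9*acc - 1) and g >= 10) -> ((3*acc = -10 and g = 4) or (9*acc <= 7 and (13/4)*acc > -1)))) and ((not (2*g < j + 9 -> 2*z = -1)) -> (((2*h < -4 -> 3*h <= 9*acc - 1) and g >= 10) -> ((3*acc = -10 and g = 4) or (9*acc <= 7 and (13/4)*acc > -1)))))) and ((not (j >= g + 16 -> j < z + 6)) -> (forall z_1. (((2*g < j + 9 -> 2*z_1 = -1) -> (((2*h < -4 -> 3*h <= 9*acc - 1) and g >= 10) -> ((3*acc = -10 and g = 4) or (9*acc <= 7 and (13/4)*acc > -1)))) and ((not (2*g < j + 9 -> 2*z_1 = -1)) -> (((2*h < -4 -> 3*h <= 9*acc - 1) and g >= 10) -> ((3*acc = -10 and g = 4) or (9*acc <= 7 and (13/4)*acc > -1)))))))
Before havoc acc: forall acc_1. (((j >= g + 16 -> j < z + 6) -> (((2*g < j + 9 -> 2*z = -1) -> (((2*h < -4 -> 3*h <= 9*acc_1 - 1) and g >= 10) -> ((3*acc_1 = -10 and g = 4) or (9*acc_1 <= 7 and (13/4)*acc_1 > -1)))) and ((not (2*g < j + 9 -> 2*z = -1)) -> (((2*h < -4 -> 3*h <= 9*acc_1 - 1) and g >= 10) -> ((3*acc_1 = -10 and g = 4) or (9*acc_1 <= 7 and (13/4)*acc_1 > -1)))))) and ((not (j >= g + 16 -> j < z + 6)) -> (forall z_1. (((2*g < j + 9 -> 2*z_1 = -1) -> (((2*h < -4 -> 3*h <= 9*acc_1 - 1) and g >= 10) -> ((3*acc_1 = -10 and g = 4) or (9*acc_1 <= 7 and (13/4)*acc_1 > -1)))) and ((not (2*g < j + 9 -> 2*z_1 = -1)) -> (((2*h < -4 -> 3*h <= 9*acc_1 - 1) and g >= 10) -> ((3*acc_1 = -10 and g = 4) or (9*acc_1 <= 7 and (13/4)*acc_1 > -1))))))))
Answer: WP = forall acc_1. (((j >= g + 16 -> j < z + 6) -> (((2*g < j + 9 -> 2*z = -1) -> (((2*h < -4 -> 3*h <= 9*acc_1 - 1) and g >= 10) -> ((3*acc_1 = -10 and g = 4) or (9*acc_1 <= 7 and (13/4)*acc_1 > -1)))) and ((not (2*g < j + 9 -> 2*z = -1)) -> (((2*h < -4 -> 3*h <= 9*acc_1 - 1) and g >= 10) -> ((3*acc_1 = -10 and g = 4) or (9*acc_1 <= 7 and (13/4)*acc_1 > -1)))))) and ((not (j >= g + 16 -> j < z + 6)) -> (forall z_1. (((2*g < j + 9 -> 2*z_1 = -1) -> (((2*h < -4 -> 3*h <= 9*acc_1 - 1) and g >= 10) -> ((3*acc_1 = -10 and g = 4) or (9*acc_1 <= 7 and (13/4)*acc_1 > -1)))) and ((not (2*g < j + 9 -> 2*z_1 = -1)) -> (((2*h < -4 -> 3*h <= 9*acc_1 - 1) and g >= 10) -> ((3*acc_1 = -10 and g = 4) or (9*acc_1 <= 7 and (13/4)*acc_1 > -1))))))))
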